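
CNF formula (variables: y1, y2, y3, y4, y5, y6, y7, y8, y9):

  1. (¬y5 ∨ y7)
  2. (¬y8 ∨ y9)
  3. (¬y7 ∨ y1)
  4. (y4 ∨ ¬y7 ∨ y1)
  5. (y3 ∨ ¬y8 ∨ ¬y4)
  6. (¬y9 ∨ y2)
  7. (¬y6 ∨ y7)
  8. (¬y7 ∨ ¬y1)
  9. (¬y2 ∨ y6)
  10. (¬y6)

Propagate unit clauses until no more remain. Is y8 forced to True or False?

False

(¬y6) stands alone — y6 = False.
(y6 ∨ ¬y2): since y6 = False, the clause reduces to (¬y2). y2 = False.
From (y2 ∨ ¬y9) and y2 = False: y9 = False.
In (¬y8 ∨ y9), y9 is now false; ¬y8 must hold, so y8 = False.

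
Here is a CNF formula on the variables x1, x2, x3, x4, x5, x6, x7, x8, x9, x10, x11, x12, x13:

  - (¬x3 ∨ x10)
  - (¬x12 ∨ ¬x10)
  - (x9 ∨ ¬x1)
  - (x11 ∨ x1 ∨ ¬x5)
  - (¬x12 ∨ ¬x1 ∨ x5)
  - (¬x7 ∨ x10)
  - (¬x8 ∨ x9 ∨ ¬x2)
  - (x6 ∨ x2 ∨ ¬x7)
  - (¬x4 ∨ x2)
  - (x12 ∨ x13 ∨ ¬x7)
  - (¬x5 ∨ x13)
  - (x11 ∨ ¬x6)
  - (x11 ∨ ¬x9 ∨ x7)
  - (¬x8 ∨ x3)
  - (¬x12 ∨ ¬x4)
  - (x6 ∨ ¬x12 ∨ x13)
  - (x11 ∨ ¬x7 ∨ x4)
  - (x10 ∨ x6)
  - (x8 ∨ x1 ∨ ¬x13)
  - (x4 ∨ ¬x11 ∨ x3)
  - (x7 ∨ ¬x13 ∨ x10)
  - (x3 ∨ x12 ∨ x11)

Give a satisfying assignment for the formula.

Set x1 = False and propagate.
Try x2 = True.
For the remaining variables, x3 = True, x4 = True, x5 = False, x6 = False, x7 = False, x8 = True, x9 = True, x10 = True, x11 = True, x12 = False, x13 = True works.
Check each clause:
  1. (¬x3 ∨ x10) — x10 is true.
  2. (¬x12 ∨ ¬x10) — ¬x12 is true.
  3. (x9 ∨ ¬x1) — x9 is true.
  4. (¬x5 ∨ x1 ∨ x11) — x11 is true.
  5. (x5 ∨ ¬x1 ∨ ¬x12) — ¬x12 is true.
  6. (¬x7 ∨ x10) — ¬x7 is true.
  7. (x9 ∨ ¬x8 ∨ ¬x2) — x9 is true.
  8. (¬x7 ∨ x2 ∨ x6) — ¬x7 is true.
  9. (x2 ∨ ¬x4) — x2 is true.
  10. (x12 ∨ ¬x7 ∨ x13) — ¬x7 is true.
  11. (x13 ∨ ¬x5) — ¬x5 is true.
  12. (¬x6 ∨ x11) — ¬x6 is true.
  13. (x11 ∨ ¬x9 ∨ x7) — x11 is true.
  14. (x3 ∨ ¬x8) — x3 is true.
  15. (¬x4 ∨ ¬x12) — ¬x12 is true.
  16. (x6 ∨ ¬x12 ∨ x13) — ¬x12 is true.
  17. (x11 ∨ x4 ∨ ¬x7) — ¬x7 is true.
  18. (x10 ∨ x6) — x10 is true.
  19. (¬x13 ∨ x8 ∨ x1) — x8 is true.
  20. (x4 ∨ x3 ∨ ¬x11) — x3 is true.
  21. (x7 ∨ ¬x13 ∨ x10) — x10 is true.
  22. (x3 ∨ x11 ∨ x12) — x3 is true.

x1 = F, x2 = T, x3 = T, x4 = T, x5 = F, x6 = F, x7 = F, x8 = T, x9 = T, x10 = T, x11 = T, x12 = F, x13 = T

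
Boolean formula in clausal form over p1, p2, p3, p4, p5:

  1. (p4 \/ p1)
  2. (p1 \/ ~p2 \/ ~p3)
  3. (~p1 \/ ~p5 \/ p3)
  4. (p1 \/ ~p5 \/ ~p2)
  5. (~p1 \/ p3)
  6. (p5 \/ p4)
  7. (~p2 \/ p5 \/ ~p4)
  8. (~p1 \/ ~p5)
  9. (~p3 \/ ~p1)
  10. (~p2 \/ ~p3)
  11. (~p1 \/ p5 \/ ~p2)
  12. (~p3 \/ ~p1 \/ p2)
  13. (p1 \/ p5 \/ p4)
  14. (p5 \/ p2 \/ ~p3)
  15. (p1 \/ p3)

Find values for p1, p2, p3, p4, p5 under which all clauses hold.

Try p1 = False.
  then p4 is forced to True.
  then p3 is forced to True.
  then p2 is forced to False.
  then p5 is forced to True.
Check each clause:
  1. (p4 \/ p1) — p4 is true.
  2. (p1 \/ ~p3 \/ ~p2) — ~p2 is true.
  3. (p3 \/ ~p5 \/ ~p1) — p3 is true.
  4. (~p5 \/ p1 \/ ~p2) — ~p2 is true.
  5. (p3 \/ ~p1) — p3 is true.
  6. (p4 \/ p5) — p4 is true.
  7. (~p4 \/ p5 \/ ~p2) — p5 is true.
  8. (~p5 \/ ~p1) — ~p1 is true.
  9. (~p1 \/ ~p3) — ~p1 is true.
  10. (~p2 \/ ~p3) — ~p2 is true.
  11. (~p1 \/ p5 \/ ~p2) — p5 is true.
  12. (~p1 \/ p2 \/ ~p3) — ~p1 is true.
  13. (p5 \/ p1 \/ p4) — p4 is true.
  14. (~p3 \/ p5 \/ p2) — p5 is true.
  15. (p3 \/ p1) — p3 is true.

p1=F, p2=F, p3=T, p4=T, p5=T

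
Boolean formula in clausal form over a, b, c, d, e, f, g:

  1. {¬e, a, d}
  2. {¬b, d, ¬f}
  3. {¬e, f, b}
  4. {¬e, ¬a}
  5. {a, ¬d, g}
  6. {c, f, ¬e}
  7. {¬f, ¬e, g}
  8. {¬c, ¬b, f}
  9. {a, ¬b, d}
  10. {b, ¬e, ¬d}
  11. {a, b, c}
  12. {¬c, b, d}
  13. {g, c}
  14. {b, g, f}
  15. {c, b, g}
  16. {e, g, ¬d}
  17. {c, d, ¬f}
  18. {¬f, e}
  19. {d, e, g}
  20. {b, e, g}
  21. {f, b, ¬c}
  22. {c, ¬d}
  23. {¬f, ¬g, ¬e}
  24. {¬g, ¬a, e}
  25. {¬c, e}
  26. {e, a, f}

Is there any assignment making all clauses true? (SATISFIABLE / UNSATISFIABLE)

e = True:
  propagation gives a=False, d=True, g=True, b=True; an empty clause results — contradiction.
e = False:
  propagation gives f=False, c=False, g=True, d=False; an empty clause results — contradiction.
Every branch closes, so no satisfying assignment exists.

UNSATISFIABLE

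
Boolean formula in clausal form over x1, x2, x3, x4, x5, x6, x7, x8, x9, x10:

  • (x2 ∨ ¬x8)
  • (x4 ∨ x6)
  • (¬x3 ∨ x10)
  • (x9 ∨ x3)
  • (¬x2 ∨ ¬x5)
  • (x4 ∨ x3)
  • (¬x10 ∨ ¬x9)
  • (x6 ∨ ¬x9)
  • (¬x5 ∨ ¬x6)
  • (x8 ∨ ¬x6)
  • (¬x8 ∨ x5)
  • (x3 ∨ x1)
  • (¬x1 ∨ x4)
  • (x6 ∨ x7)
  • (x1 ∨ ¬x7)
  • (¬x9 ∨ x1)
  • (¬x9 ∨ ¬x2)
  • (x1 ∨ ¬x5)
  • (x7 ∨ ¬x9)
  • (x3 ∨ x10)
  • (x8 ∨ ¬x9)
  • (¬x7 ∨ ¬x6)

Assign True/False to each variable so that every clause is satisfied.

x1=True, x2=False, x3=True, x4=True, x5=True, x6=False, x7=True, x8=False, x9=False, x10=True

Check each clause:
  1. (¬x8 ∨ x2) — ¬x8 is true.
  2. (x6 ∨ x4) — x4 is true.
  3. (x10 ∨ ¬x3) — x10 is true.
  4. (x9 ∨ x3) — x3 is true.
  5. (¬x2 ∨ ¬x5) — ¬x2 is true.
  6. (x3 ∨ x4) — x3 is true.
  7. (¬x10 ∨ ¬x9) — ¬x9 is true.
  8. (¬x9 ∨ x6) — ¬x9 is true.
  9. (¬x5 ∨ ¬x6) — ¬x6 is true.
  10. (x8 ∨ ¬x6) — ¬x6 is true.
  11. (x5 ∨ ¬x8) — ¬x8 is true.
  12. (x3 ∨ x1) — x1 is true.
  13. (¬x1 ∨ x4) — x4 is true.
  14. (x7 ∨ x6) — x7 is true.
  15. (x1 ∨ ¬x7) — x1 is true.
  16. (x1 ∨ ¬x9) — x1 is true.
  17. (¬x2 ∨ ¬x9) — ¬x2 is true.
  18. (x1 ∨ ¬x5) — x1 is true.
  19. (¬x9 ∨ x7) — x7 is true.
  20. (x3 ∨ x10) — x10 is true.
  21. (¬x9 ∨ x8) — ¬x9 is true.
  22. (¬x6 ∨ ¬x7) — ¬x6 is true.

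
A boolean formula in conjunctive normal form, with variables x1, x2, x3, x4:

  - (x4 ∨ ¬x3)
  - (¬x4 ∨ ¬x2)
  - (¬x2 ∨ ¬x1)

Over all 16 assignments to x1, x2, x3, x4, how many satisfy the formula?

The models are:
  x1=0 x2=0 x3=0 x4=0
  x1=0 x2=0 x3=0 x4=1
  x1=0 x2=0 x3=1 x4=1
  x1=0 x2=1 x3=0 x4=0
  x1=1 x2=0 x3=0 x4=0
  x1=1 x2=0 x3=0 x4=1
  x1=1 x2=0 x3=1 x4=1
That's 7 in total.

7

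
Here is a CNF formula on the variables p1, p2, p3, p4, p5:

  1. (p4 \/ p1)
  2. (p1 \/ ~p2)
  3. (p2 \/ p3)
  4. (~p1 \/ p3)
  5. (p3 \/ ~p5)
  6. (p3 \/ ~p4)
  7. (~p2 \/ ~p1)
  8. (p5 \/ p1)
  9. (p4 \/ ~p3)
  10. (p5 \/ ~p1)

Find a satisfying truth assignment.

Try p1 = False.
  then p4 is forced to True.
  then p2 is forced to False.
  then p3 is forced to True.
  then p5 is forced to True.

p1 = F, p2 = F, p3 = T, p4 = T, p5 = T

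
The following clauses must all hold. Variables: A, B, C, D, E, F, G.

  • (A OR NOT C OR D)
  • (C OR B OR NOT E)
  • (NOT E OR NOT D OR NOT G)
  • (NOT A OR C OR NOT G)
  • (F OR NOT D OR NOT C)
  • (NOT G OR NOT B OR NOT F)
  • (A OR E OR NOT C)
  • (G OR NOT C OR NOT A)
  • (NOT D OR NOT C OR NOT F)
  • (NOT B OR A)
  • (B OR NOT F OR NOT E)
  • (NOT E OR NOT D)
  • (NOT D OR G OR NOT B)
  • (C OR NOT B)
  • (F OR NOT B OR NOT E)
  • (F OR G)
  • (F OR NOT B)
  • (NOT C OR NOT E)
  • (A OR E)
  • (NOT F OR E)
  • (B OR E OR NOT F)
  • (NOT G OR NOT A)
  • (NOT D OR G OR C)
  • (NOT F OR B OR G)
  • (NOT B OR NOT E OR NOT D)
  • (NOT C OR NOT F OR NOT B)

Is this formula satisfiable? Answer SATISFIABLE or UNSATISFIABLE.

B = True:
  propagation gives A=True, C=True, G=True; an empty clause results — contradiction.
B = False:
  C = True:
    propagation gives E=False, A=True, G=True; an empty clause results — contradiction.
  C = False:
    propagation gives E=False, A=True, G=False, F=True; an empty clause results — contradiction.
Every branch closes, so no satisfying assignment exists.

UNSATISFIABLE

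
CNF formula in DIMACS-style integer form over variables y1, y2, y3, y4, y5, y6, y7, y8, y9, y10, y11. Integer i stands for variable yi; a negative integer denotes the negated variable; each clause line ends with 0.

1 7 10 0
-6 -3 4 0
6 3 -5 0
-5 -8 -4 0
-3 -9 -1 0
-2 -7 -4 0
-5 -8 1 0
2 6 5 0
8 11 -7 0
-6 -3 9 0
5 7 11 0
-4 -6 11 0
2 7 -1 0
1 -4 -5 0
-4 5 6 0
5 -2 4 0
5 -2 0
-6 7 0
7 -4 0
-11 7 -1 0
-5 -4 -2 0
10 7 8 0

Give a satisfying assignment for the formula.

Branch on y1: take y1 = False.
Set y2 = False and propagate.
The remaining clauses are satisfied by y3 = False, y4 = False, y5 = False, y6 = True, y7 = True, y8 = True, y9 = True, y10 = False, y11 = True.

y1=False  y2=False  y3=False  y4=False  y5=False  y6=True  y7=True  y8=True  y9=True  y10=False  y11=True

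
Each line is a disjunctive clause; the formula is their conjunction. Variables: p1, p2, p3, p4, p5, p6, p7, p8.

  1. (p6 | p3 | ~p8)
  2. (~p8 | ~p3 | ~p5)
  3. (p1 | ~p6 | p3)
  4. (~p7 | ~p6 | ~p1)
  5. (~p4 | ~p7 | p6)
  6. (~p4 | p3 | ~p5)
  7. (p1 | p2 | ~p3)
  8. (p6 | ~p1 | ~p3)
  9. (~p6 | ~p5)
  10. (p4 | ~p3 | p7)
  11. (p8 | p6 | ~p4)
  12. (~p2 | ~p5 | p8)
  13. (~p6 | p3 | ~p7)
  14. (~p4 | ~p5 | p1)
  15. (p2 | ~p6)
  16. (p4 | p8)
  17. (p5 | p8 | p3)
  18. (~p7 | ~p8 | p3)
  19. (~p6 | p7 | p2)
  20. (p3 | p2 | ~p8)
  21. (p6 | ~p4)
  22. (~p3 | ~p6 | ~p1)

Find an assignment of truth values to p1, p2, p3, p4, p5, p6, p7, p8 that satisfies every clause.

p1=T, p2=T, p3=F, p4=T, p5=F, p6=T, p7=F, p8=T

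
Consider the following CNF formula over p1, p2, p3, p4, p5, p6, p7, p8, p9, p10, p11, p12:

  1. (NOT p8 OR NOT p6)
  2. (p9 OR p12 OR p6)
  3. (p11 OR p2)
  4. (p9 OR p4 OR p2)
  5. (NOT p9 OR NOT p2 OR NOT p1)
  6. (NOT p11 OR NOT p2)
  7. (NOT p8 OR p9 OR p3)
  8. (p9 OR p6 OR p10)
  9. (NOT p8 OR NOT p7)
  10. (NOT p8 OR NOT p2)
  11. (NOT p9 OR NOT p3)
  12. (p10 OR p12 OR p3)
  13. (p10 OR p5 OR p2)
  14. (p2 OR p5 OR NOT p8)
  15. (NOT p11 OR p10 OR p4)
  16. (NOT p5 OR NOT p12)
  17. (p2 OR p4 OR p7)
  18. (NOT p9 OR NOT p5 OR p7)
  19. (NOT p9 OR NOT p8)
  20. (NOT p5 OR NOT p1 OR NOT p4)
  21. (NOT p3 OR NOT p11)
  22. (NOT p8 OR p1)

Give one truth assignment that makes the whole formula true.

p1 = True  p2 = True  p3 = False  p4 = True  p5 = False  p6 = True  p7 = False  p8 = False  p9 = False  p10 = True  p11 = False  p12 = False

Check each clause:
  1. (NOT p6 OR NOT p8) — NOT p8 is true.
  2. (p6 OR p9 OR p12) — p6 is true.
  3. (p2 OR p11) — p2 is true.
  4. (p2 OR p4 OR p9) — p2 is true.
  5. (NOT p9 OR NOT p2 OR NOT p1) — NOT p9 is true.
  6. (NOT p2 OR NOT p11) — NOT p11 is true.
  7. (p9 OR p3 OR NOT p8) — NOT p8 is true.
  8. (p9 OR p10 OR p6) — p10 is true.
  9. (NOT p8 OR NOT p7) — NOT p8 is true.
  10. (NOT p8 OR NOT p2) — NOT p8 is true.
  11. (NOT p9 OR NOT p3) — NOT p3 is true.
  12. (p12 OR p3 OR p10) — p10 is true.
  13. (p5 OR p10 OR p2) — p2 is true.
  14. (p5 OR p2 OR NOT p8) — NOT p8 is true.
  15. (NOT p11 OR p4 OR p10) — p10 is true.
  16. (NOT p12 OR NOT p5) — NOT p5 is true.
  17. (p4 OR p2 OR p7) — p2 is true.
  18. (p7 OR NOT p5 OR NOT p9) — NOT p5 is true.
  19. (NOT p8 OR NOT p9) — NOT p8 is true.
  20. (NOT p4 OR NOT p1 OR NOT p5) — NOT p5 is true.
  21. (NOT p11 OR NOT p3) — NOT p11 is true.
  22. (p1 OR NOT p8) — NOT p8 is true.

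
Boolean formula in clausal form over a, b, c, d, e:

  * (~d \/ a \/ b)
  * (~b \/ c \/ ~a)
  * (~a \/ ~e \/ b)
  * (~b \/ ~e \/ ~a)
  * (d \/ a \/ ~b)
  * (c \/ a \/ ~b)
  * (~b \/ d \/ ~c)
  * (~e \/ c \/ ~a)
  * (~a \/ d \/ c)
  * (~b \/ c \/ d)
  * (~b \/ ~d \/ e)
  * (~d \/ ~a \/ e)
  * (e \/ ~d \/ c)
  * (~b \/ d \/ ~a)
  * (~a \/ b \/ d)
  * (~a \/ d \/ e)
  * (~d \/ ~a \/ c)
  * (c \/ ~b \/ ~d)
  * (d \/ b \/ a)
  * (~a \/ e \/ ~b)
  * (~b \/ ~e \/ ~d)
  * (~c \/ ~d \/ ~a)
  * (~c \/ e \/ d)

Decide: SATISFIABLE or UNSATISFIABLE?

UNSATISFIABLE

d = True:
  a = True:
    propagation gives e=True, b=True; an empty clause results — contradiction.
  a = False:
    propagation gives b=True, c=True, e=True; an empty clause results — contradiction.
d = False:
  a = True:
    propagation gives c=True, b=False; an empty clause results — contradiction.
  a = False:
    propagation gives b=False; an empty clause results — contradiction.
Every branch closes, so no satisfying assignment exists.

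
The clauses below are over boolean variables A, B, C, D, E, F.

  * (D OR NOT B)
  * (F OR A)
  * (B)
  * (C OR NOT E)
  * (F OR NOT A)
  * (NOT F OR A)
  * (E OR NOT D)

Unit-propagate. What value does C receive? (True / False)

True

Unit clause (B) sets B = True.
(NOT B OR D): since B = True, the clause reduces to (D). D = True.
From (NOT D OR E) and D = True: E = True.
(NOT E OR C): since E = True, the clause reduces to (C). C = True.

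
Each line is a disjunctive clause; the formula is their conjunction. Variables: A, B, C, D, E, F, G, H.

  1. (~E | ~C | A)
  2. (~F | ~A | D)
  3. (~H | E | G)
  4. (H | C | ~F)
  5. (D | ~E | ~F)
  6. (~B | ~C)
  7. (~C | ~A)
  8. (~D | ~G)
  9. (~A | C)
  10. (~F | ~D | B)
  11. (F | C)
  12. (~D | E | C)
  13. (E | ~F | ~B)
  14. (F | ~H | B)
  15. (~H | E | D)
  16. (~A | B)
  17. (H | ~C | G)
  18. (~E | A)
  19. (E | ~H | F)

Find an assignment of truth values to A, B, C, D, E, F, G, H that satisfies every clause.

A=False, B=False, C=True, D=False, E=False, F=True, G=True, H=False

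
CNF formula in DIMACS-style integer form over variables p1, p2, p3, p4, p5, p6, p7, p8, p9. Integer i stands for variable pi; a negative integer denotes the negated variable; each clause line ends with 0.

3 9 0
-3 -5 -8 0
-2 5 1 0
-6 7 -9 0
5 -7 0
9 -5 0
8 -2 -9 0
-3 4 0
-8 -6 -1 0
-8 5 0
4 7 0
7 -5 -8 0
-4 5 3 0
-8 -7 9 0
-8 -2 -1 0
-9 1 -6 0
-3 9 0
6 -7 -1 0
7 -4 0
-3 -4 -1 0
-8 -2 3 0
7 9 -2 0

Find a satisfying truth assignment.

p1 = F  p2 = F  p3 = F  p4 = F  p5 = T  p6 = F  p7 = T  p8 = T  p9 = T

Check each clause:
  1. (p9 \/ p3) — p9 is true.
  2. (~p8 \/ ~p3 \/ ~p5) — ~p3 is true.
  3. (p1 \/ ~p2 \/ p5) — p5 is true.
  4. (~p6 \/ p7 \/ ~p9) — ~p6 is true.
  5. (~p7 \/ p5) — p5 is true.
  6. (~p5 \/ p9) — p9 is true.
  7. (~p9 \/ p8 \/ ~p2) — p8 is true.
  8. (p4 \/ ~p3) — ~p3 is true.
  9. (~p8 \/ ~p1 \/ ~p6) — ~p6 is true.
  10. (p5 \/ ~p8) — p5 is true.
  11. (p4 \/ p7) — p7 is true.
  12. (~p5 \/ p7 \/ ~p8) — p7 is true.
  13. (p5 \/ p3 \/ ~p4) — ~p4 is true.
  14. (~p7 \/ p9 \/ ~p8) — p9 is true.
  15. (~p1 \/ ~p8 \/ ~p2) — ~p2 is true.
  16. (~p6 \/ p1 \/ ~p9) — ~p6 is true.
  17. (~p3 \/ p9) — p9 is true.
  18. (~p1 \/ p6 \/ ~p7) — ~p1 is true.
  19. (~p4 \/ p7) — ~p4 is true.
  20. (~p4 \/ ~p3 \/ ~p1) — ~p4 is true.
  21. (~p2 \/ ~p8 \/ p3) — ~p2 is true.
  22. (p9 \/ ~p2 \/ p7) — p9 is true.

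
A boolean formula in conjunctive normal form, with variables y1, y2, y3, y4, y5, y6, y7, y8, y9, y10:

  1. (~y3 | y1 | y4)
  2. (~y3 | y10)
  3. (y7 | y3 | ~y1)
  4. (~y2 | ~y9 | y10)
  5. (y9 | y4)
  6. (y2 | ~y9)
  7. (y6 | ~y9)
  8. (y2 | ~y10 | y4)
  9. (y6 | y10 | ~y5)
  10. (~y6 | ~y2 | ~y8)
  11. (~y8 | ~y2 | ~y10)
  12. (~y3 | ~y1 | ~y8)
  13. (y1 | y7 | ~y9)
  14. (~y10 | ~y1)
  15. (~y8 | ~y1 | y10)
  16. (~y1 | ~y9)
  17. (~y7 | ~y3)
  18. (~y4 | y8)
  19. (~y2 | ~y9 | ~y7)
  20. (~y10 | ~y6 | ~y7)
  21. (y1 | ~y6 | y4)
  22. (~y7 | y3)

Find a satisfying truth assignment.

Set y1 = False and propagate.
For the remaining variables, y2 = False, y3 = False, y4 = True, y5 = True, y6 = True, y7 = False, y8 = True, y9 = False, y10 = False works.

y1 = 0, y2 = 0, y3 = 0, y4 = 1, y5 = 1, y6 = 1, y7 = 0, y8 = 1, y9 = 0, y10 = 0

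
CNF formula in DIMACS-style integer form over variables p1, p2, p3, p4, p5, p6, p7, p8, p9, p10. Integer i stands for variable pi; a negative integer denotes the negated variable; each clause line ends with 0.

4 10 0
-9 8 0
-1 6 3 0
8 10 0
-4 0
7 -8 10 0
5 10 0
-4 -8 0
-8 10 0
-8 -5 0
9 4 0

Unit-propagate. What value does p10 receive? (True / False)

(~p4) stands alone — p4 = False.
From (p10 \/ p4) and p4 = False: p10 = True.

True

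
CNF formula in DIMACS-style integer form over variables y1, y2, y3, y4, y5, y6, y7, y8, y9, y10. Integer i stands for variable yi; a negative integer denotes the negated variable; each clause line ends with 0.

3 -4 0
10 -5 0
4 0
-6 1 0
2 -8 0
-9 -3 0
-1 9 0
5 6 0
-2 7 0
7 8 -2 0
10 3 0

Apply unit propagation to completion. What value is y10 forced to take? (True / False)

True

Unit clause (y4) sets y4 = True.
In (y3 OR NOT y4), NOT y4 is now false; y3 must hold, so y3 = True.
(NOT y9 OR NOT y3): since y3 = True, the clause reduces to (NOT y9). y9 = False.
(y9 OR NOT y1) with y9 = False leaves only NOT y1, so y1 = False.
(NOT y6 OR y1) with y1 = False leaves only NOT y6, so y6 = False.
In (y5 OR y6), y6 is now false; y5 must hold, so y5 = True.
In (NOT y5 OR y10), NOT y5 is now false; y10 must hold, so y10 = True.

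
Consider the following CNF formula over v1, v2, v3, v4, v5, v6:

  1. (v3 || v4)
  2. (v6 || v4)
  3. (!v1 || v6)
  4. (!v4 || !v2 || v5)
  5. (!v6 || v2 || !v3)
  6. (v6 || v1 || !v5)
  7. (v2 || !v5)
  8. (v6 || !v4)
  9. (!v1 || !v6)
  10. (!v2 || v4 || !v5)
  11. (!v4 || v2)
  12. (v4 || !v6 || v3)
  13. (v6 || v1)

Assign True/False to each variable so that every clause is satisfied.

v1 = F  v2 = T  v3 = T  v4 = T  v5 = T  v6 = T

Check each clause:
  1. (v3 || v4) — v3 is true.
  2. (v4 || v6) — v4 is true.
  3. (!v1 || v6) — v6 is true.
  4. (!v4 || v5 || !v2) — v5 is true.
  5. (v2 || !v3 || !v6) — v2 is true.
  6. (!v5 || v6 || v1) — v6 is true.
  7. (!v5 || v2) — v2 is true.
  8. (!v4 || v6) — v6 is true.
  9. (!v6 || !v1) — !v1 is true.
  10. (v4 || !v2 || !v5) — v4 is true.
  11. (v2 || !v4) — v2 is true.
  12. (v4 || v3 || !v6) — v3 is true.
  13. (v6 || v1) — v6 is true.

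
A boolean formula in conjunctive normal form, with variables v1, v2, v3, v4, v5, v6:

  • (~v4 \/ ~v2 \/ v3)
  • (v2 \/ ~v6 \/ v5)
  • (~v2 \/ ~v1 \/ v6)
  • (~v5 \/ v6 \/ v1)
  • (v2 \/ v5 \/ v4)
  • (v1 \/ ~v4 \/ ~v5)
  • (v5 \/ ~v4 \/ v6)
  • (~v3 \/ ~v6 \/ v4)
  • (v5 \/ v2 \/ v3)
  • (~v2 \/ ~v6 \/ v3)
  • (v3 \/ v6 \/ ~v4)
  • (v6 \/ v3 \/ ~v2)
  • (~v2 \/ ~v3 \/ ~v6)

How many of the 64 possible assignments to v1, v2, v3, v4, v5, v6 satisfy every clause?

8

The models are:
  v1=F v2=F v3=F v4=F v5=T v6=T
  v1=F v2=T v3=T v4=F v5=F v6=F
  v1=T v2=F v3=F v4=F v5=T v6=F
  v1=T v2=F v3=F v4=F v5=T v6=T
  v1=T v2=F v3=F v4=T v5=T v6=T
  v1=T v2=F v3=T v4=F v5=T v6=F
  v1=T v2=F v3=T v4=T v5=T v6=F
  v1=T v2=F v3=T v4=T v5=T v6=T
Count: 8.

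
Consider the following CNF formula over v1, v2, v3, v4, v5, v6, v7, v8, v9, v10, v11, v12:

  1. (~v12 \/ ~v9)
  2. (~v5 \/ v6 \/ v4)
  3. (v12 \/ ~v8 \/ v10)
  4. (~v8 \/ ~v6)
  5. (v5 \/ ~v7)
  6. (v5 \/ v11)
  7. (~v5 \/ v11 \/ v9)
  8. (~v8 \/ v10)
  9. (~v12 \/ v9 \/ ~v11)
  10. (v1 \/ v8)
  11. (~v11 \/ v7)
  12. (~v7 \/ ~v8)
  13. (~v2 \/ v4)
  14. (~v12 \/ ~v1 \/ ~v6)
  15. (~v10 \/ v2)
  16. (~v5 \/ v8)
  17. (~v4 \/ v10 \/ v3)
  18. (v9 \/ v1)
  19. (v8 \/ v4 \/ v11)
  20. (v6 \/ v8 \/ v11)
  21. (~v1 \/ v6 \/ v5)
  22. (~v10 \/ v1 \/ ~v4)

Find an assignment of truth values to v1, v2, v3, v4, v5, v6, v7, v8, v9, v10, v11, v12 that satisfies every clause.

Pure literal: v3 appears only positively; assign v3 = True.
Branch on v1: take v1 = True.
Set v2 = True and propagate.
  then v4 is forced to True.
The remaining clauses are satisfied by v5 = True, v6 = False, v7 = False, v8 = True, v9 = True, v10 = True, v11 = False, v12 = False.

v1 = True, v2 = True, v3 = True, v4 = True, v5 = True, v6 = False, v7 = False, v8 = True, v9 = True, v10 = True, v11 = False, v12 = False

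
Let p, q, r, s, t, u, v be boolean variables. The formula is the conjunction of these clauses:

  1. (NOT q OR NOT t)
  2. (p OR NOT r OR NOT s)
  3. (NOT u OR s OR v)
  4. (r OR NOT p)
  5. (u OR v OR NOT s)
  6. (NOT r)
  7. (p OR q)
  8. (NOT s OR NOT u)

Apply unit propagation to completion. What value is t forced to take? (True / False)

False

(NOT r) stands alone — r = False.
(NOT p OR r): since r = False, the clause reduces to (NOT p). p = False.
In (q OR p), p is now false; q must hold, so q = True.
(NOT q OR NOT t) with q = True leaves only NOT t, so t = False.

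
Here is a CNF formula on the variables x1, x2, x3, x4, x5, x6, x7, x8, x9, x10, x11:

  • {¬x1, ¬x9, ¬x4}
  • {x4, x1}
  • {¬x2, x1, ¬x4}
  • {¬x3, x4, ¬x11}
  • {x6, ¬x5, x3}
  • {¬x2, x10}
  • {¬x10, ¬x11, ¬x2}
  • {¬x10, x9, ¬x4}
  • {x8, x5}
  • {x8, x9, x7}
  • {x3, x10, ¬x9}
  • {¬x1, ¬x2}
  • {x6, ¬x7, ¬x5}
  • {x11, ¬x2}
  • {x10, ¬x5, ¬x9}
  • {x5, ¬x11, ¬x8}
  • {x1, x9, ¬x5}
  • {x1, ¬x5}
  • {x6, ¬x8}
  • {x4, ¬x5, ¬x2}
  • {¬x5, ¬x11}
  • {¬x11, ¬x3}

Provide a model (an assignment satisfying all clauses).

x1 = F, x2 = F, x3 = F, x4 = T, x5 = F, x6 = T, x7 = F, x8 = T, x9 = T, x10 = T, x11 = F

Check each clause:
  1. {¬x1, ¬x9, ¬x4} — ¬x1 is true.
  2. {x1, x4} — x4 is true.
  3. {¬x2, ¬x4, x1} — ¬x2 is true.
  4. {x4, ¬x3, ¬x11} — ¬x11 is true.
  5. {x3, ¬x5, x6} — ¬x5 is true.
  6. {x10, ¬x2} — x10 is true.
  7. {¬x10, ¬x2, ¬x11} — ¬x11 is true.
  8. {x9, ¬x10, ¬x4} — x9 is true.
  9. {x5, x8} — x8 is true.
  10. {x7, x8, x9} — x8 is true.
  11. {¬x9, x10, x3} — x10 is true.
  12. {¬x1, ¬x2} — ¬x1 is true.
  13. {x6, ¬x7, ¬x5} — ¬x7 is true.
  14. {x11, ¬x2} — ¬x2 is true.
  15. {¬x5, ¬x9, x10} — x10 is true.
  16. {¬x11, x5, ¬x8} — ¬x11 is true.
  17. {x1, ¬x5, x9} — x9 is true.
  18. {x1, ¬x5} — ¬x5 is true.
  19. {x6, ¬x8} — x6 is true.
  20. {¬x5, ¬x2, x4} — ¬x5 is true.
  21. {¬x11, ¬x5} — ¬x5 is true.
  22. {¬x3, ¬x11} — ¬x3 is true.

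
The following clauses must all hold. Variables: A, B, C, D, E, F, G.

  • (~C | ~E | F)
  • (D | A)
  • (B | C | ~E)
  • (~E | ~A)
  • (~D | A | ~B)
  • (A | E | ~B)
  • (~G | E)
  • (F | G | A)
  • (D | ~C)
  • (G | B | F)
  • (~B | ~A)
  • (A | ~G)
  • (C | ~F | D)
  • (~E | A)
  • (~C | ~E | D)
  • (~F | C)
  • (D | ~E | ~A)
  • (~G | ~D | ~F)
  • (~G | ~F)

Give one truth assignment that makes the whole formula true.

A = False, B = False, C = True, D = True, E = False, F = True, G = False

Try A = False.
  then D is forced to True.
  then B is forced to False.
  then G is forced to False.
  then F is forced to True.
  then E is forced to False.
  then C is forced to True.
Every clause has at least one true literal under this assignment.
Check each clause:
  1. (~C | F | ~E) — ~E is true.
  2. (A | D) — D is true.
  3. (B | ~E | C) — C is true.
  4. (~E | ~A) — ~E is true.
  5. (~D | A | ~B) — ~B is true.
  6. (~B | E | A) — ~B is true.
  7. (~G | E) — ~G is true.
  8. (F | A | G) — F is true.
  9. (D | ~C) — D is true.
  10. (G | F | B) — F is true.
  11. (~A | ~B) — ~A is true.
  12. (A | ~G) — ~G is true.
  13. (~F | C | D) — C is true.
  14. (A | ~E) — ~E is true.
  15. (~C | D | ~E) — ~E is true.
  16. (C | ~F) — C is true.
  17. (D | ~E | ~A) — ~E is true.
  18. (~D | ~G | ~F) — ~G is true.
  19. (~G | ~F) — ~G is true.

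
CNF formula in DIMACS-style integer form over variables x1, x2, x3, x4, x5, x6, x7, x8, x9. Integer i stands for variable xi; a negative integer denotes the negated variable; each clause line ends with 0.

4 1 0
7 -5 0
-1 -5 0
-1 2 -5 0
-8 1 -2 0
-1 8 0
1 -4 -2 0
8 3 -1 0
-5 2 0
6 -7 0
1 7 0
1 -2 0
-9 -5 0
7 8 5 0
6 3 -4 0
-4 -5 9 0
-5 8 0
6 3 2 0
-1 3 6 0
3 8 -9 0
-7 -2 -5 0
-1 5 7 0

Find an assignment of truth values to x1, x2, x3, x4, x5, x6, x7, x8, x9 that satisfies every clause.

Pure literal: x3 appears only positively; assign x3 = True.
Pure literal: x6 appears only positively; assign x6 = True.
Set x1 = True and propagate.
  then x5 is forced to False.
  then x8 is forced to True.
  then x7 is forced to True.
x2, x4, x9 are now unconstrained; take x2 = True, x4 = False, x9 = True.
Every clause has at least one true literal under this assignment.

x1 = 1, x2 = 1, x3 = 1, x4 = 0, x5 = 0, x6 = 1, x7 = 1, x8 = 1, x9 = 1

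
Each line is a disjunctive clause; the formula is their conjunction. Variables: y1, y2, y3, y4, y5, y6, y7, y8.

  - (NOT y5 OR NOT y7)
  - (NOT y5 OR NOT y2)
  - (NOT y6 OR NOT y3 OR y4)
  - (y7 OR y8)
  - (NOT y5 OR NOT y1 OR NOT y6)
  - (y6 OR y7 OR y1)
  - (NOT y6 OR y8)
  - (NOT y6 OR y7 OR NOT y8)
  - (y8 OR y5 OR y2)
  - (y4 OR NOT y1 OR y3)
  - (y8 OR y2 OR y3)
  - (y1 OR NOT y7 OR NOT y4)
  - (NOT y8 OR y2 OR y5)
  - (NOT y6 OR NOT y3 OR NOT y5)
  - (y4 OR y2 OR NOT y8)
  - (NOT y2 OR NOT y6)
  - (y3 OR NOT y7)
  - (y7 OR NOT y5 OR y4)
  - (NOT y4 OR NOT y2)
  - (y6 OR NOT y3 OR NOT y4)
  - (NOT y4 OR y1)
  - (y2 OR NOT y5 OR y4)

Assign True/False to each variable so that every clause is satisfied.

y1=F  y2=T  y3=T  y4=F  y5=F  y6=F  y7=T  y8=F

Set y1 = False and propagate.
  then y4 is forced to False.
Try y2 = True.
  then y5 is forced to False.
  then y6 is forced to False.
  then y7 is forced to True.
  then y3 is forced to True.
y8 is now unconstrained; take y8 = False.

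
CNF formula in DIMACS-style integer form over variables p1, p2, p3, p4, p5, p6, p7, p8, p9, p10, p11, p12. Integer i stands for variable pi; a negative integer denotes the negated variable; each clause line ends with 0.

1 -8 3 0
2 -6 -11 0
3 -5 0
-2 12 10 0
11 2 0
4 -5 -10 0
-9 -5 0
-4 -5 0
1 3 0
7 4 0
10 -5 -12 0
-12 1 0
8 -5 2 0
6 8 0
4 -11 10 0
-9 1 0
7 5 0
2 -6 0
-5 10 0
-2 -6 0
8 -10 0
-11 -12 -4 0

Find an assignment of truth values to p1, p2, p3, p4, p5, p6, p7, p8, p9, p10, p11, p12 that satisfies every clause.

p1=True, p2=True, p3=True, p4=False, p5=False, p6=False, p7=True, p8=True, p9=False, p10=True, p11=False, p12=True

Check each clause:
  1. (~p8 | p1 | p3) — p1 is true.
  2. (p2 | ~p11 | ~p6) — p2 is true.
  3. (~p5 | p3) — p3 is true.
  4. (p12 | p10 | ~p2) — p10 is true.
  5. (p2 | p11) — p2 is true.
  6. (p4 | ~p5 | ~p10) — ~p5 is true.
  7. (~p9 | ~p5) — ~p5 is true.
  8. (~p4 | ~p5) — ~p5 is true.
  9. (p3 | p1) — p1 is true.
  10. (p4 | p7) — p7 is true.
  11. (~p12 | p10 | ~p5) — p10 is true.
  12. (~p12 | p1) — p1 is true.
  13. (~p5 | p8 | p2) — p8 is true.
  14. (p8 | p6) — p8 is true.
  15. (~p11 | p10 | p4) — p10 is true.
  16. (p1 | ~p9) — p1 is true.
  17. (p7 | p5) — p7 is true.
  18. (~p6 | p2) — ~p6 is true.
  19. (p10 | ~p5) — p10 is true.
  20. (~p2 | ~p6) — ~p6 is true.
  21. (~p10 | p8) — p8 is true.
  22. (~p4 | ~p12 | ~p11) — ~p4 is true.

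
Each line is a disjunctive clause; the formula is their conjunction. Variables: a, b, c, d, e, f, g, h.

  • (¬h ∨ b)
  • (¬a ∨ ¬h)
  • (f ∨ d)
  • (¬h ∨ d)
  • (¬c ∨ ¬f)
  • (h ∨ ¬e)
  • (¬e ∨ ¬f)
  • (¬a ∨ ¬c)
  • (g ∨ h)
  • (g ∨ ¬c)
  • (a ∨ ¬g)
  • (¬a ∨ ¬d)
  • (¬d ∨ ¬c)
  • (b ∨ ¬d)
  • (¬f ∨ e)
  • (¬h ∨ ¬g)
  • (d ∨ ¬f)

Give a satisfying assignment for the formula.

a=False  b=True  c=False  d=True  e=False  f=False  g=False  h=True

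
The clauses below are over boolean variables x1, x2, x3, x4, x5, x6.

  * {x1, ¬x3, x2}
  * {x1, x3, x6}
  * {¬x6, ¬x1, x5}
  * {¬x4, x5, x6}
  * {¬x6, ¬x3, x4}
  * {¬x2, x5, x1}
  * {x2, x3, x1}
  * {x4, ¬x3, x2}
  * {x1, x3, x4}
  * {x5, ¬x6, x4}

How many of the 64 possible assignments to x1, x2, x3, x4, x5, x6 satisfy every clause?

20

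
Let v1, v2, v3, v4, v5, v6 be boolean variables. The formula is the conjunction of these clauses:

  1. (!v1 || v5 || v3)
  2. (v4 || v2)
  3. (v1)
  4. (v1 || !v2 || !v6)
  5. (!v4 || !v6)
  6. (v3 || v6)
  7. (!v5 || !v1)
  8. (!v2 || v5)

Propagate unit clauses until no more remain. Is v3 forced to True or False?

(v1) is a unit clause: v1 = True.
(!v5 || !v1) with v1 = True leaves only !v5, so v5 = False.
In (!v1 || v5 || v3), v5, !v1 are now false; v3 must hold, so v3 = True.

True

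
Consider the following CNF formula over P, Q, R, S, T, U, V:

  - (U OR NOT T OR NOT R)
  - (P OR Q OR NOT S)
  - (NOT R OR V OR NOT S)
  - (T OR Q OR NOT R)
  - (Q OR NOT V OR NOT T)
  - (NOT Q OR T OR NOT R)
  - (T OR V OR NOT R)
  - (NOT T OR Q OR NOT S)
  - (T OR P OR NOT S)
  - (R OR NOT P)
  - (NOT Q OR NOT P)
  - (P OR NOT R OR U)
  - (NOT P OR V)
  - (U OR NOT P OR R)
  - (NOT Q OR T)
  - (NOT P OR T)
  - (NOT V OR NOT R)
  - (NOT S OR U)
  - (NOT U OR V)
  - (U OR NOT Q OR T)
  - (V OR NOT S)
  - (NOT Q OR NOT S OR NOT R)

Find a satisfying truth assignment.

P = False, Q = False, R = False, S = False, T = False, U = True, V = True

Pure literal: S appears only negated; assign S = False.
Branch on P: take P = False.
For the remaining variables, Q = False, R = False, T = False, U = True, V = True works.
Every clause has at least one true literal under this assignment.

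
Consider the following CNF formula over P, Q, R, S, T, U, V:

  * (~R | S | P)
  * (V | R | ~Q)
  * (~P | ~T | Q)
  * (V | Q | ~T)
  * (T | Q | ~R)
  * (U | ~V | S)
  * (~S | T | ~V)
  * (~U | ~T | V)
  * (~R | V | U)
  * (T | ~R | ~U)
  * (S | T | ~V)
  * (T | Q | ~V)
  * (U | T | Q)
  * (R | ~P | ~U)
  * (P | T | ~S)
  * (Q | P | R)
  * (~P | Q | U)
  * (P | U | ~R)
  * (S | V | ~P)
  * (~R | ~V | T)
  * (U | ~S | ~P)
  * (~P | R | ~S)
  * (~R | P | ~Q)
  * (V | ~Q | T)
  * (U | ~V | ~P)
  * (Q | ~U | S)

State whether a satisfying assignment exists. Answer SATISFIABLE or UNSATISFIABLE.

SATISFIABLE

Set P = False and propagate.
Branch on Q: take Q = True.
  then R is forced to False.
  then V is forced to True.
Branch on S: take S = False.
  then U is forced to True.
  then T is forced to True.
Every clause has at least one true literal under this assignment.
So P = False, Q = True, R = False, S = False, T = True, U = True, V = True is a satisfying assignment.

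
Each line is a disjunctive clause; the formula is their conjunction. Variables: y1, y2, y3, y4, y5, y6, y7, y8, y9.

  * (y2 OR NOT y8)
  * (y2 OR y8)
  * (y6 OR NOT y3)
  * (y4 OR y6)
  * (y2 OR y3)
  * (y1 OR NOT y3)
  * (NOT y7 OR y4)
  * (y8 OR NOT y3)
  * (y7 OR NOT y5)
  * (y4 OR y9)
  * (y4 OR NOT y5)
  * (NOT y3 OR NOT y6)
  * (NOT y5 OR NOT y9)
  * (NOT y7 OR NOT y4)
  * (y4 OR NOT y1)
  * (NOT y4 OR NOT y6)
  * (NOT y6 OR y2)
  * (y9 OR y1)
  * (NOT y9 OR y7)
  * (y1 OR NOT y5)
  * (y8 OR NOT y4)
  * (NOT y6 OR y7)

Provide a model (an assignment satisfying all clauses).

y1=1  y2=1  y3=0  y4=1  y5=0  y6=0  y7=0  y8=1  y9=0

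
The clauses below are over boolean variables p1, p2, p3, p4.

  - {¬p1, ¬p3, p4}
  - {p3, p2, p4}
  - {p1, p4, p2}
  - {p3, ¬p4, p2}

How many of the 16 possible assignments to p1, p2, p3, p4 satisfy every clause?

9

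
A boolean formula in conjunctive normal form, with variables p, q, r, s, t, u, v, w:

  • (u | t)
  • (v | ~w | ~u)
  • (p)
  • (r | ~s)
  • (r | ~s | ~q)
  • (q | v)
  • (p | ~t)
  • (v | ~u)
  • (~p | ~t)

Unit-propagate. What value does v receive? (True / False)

(p) stands alone — p = True.
In (~t | ~p), ~p is now false; ~t must hold, so t = False.
(t | u) with t = False leaves only u, so u = True.
(~u | v) with u = True leaves only v, so v = True.

True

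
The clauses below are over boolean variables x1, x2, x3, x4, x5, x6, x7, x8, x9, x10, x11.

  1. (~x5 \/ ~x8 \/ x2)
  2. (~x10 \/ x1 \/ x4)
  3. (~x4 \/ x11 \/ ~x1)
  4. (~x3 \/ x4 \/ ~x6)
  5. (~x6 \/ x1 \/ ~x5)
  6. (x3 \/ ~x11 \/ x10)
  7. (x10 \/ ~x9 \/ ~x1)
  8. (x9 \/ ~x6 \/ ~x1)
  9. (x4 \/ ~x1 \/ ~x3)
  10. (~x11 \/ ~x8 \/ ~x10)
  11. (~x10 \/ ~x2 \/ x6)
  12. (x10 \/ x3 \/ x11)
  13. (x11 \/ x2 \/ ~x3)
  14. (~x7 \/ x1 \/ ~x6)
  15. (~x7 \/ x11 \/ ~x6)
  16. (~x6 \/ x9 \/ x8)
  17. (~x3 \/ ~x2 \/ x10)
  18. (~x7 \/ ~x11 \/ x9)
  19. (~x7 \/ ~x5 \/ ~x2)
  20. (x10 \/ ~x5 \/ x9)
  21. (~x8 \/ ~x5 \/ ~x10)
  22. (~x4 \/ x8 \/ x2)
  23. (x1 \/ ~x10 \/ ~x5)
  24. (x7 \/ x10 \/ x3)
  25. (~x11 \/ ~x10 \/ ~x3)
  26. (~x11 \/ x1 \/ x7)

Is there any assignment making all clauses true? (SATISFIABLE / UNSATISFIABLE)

SATISFIABLE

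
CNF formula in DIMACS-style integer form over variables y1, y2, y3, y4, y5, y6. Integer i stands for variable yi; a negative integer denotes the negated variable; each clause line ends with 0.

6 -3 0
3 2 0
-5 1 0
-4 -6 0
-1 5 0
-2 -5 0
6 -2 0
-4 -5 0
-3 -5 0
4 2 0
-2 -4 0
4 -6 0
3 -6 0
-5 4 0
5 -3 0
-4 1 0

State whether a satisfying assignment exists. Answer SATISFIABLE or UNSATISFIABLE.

UNSATISFIABLE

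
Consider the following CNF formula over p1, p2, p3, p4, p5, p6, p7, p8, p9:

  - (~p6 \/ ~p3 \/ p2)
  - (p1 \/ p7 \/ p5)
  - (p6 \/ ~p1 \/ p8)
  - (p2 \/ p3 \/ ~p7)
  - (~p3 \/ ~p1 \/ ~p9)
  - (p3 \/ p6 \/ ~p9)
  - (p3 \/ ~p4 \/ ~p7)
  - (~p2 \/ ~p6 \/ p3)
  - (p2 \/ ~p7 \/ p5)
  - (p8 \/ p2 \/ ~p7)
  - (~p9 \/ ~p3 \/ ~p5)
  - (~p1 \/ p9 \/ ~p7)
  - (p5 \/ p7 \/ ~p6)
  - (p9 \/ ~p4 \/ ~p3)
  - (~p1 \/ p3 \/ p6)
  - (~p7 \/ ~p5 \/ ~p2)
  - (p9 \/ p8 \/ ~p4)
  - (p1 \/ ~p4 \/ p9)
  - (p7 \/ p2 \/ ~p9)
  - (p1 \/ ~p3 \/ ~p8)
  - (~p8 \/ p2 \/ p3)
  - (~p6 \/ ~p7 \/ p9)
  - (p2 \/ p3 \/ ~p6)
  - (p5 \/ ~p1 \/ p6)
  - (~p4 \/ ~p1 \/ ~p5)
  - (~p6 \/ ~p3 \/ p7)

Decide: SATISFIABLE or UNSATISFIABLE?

SATISFIABLE

p4 occurs only negated in the remaining clauses — set p4 = False.
Set p1 = False and propagate.
Set p2 = True and propagate.
Set p3 = True and propagate.
  then p8 is forced to False.
The remaining clauses are satisfied by p5 = False, p6 = True, p7 = True, p9 = True.
Every clause has at least one true literal under this assignment.
So p1 = F, p2 = T, p3 = T, p4 = F, p5 = F, p6 = T, p7 = T, p8 = F, p9 = T is a satisfying assignment.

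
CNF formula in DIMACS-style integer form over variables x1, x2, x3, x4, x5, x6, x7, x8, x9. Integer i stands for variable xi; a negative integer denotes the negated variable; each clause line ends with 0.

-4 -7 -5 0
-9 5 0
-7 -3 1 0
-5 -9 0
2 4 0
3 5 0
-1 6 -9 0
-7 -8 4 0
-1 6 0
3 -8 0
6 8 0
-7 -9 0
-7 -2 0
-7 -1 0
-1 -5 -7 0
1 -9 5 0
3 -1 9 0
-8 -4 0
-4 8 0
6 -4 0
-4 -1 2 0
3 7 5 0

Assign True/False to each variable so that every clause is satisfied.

x1 = F, x2 = T, x3 = T, x4 = F, x5 = F, x6 = T, x7 = F, x8 = T, x9 = F

Pure literal: x6 appears only positively; assign x6 = True.
Set x1 = False and propagate.
For the remaining variables, x2 = True, x3 = True, x4 = False, x5 = False, x7 = False, x8 = True, x9 = False works.
Every clause has at least one true literal under this assignment.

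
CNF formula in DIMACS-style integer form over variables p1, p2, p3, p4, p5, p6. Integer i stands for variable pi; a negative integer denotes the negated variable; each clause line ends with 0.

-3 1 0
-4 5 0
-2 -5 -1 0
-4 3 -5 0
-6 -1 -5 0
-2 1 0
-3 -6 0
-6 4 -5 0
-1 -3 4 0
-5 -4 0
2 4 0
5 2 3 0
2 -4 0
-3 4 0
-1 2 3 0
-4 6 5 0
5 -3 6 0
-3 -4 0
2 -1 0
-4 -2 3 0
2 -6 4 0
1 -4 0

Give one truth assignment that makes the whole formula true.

p1 = True, p2 = True, p3 = False, p4 = False, p5 = False, p6 = False

Check each clause:
  1. (p1 | ~p3) — p1 is true.
  2. (p5 | ~p4) — ~p4 is true.
  3. (~p2 | ~p1 | ~p5) — ~p5 is true.
  4. (p3 | ~p4 | ~p5) — ~p5 is true.
  5. (~p5 | ~p1 | ~p6) — ~p6 is true.
  6. (p1 | ~p2) — p1 is true.
  7. (~p6 | ~p3) — ~p6 is true.
  8. (p4 | ~p5 | ~p6) — ~p6 is true.
  9. (~p3 | ~p1 | p4) — ~p3 is true.
  10. (~p5 | ~p4) — ~p5 is true.
  11. (p4 | p2) — p2 is true.
  12. (p5 | p3 | p2) — p2 is true.
  13. (p2 | ~p4) — p2 is true.
  14. (p4 | ~p3) — ~p3 is true.
  15. (p3 | p2 | ~p1) — p2 is true.
  16. (~p4 | p6 | p5) — ~p4 is true.
  17. (~p3 | p6 | p5) — ~p3 is true.
  18. (~p4 | ~p3) — ~p4 is true.
  19. (~p1 | p2) — p2 is true.
  20. (p3 | ~p4 | ~p2) — ~p4 is true.
  21. (p4 | ~p6 | p2) — ~p6 is true.
  22. (p1 | ~p4) — p1 is true.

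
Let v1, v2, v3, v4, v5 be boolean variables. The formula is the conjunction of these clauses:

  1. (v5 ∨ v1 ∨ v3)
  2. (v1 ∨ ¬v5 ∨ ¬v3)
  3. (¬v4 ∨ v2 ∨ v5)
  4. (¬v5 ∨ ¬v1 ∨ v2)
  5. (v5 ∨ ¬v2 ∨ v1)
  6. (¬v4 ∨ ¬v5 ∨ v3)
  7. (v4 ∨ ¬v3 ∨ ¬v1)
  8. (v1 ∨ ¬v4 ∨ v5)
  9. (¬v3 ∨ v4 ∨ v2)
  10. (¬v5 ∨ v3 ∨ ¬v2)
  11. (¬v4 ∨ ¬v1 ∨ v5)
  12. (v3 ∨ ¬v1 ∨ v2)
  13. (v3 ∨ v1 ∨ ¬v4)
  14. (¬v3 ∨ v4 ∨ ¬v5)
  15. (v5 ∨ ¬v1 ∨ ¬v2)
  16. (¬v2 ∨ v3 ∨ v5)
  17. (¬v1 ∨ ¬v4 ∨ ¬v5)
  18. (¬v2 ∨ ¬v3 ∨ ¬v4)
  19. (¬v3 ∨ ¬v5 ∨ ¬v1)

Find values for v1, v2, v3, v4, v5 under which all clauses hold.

v1=F  v2=F  v3=F  v4=F  v5=T

Try v1 = False.
Set v2 = False and propagate.
The remaining clauses are satisfied by v3 = False, v4 = False, v5 = True.
Check each clause:
  1. (v5 ∨ v1 ∨ v3) — v5 is true.
  2. (v1 ∨ ¬v3 ∨ ¬v5) — ¬v3 is true.
  3. (v2 ∨ ¬v4 ∨ v5) — ¬v4 is true.
  4. (¬v5 ∨ v2 ∨ ¬v1) — ¬v1 is true.
  5. (¬v2 ∨ v5 ∨ v1) — v5 is true.
  6. (¬v4 ∨ ¬v5 ∨ v3) — ¬v4 is true.
  7. (¬v3 ∨ v4 ∨ ¬v1) — ¬v3 is true.
  8. (v5 ∨ ¬v4 ∨ v1) — ¬v4 is true.
  9. (v2 ∨ v4 ∨ ¬v3) — ¬v3 is true.
  10. (¬v2 ∨ ¬v5 ∨ v3) — ¬v2 is true.
  11. (¬v1 ∨ v5 ∨ ¬v4) — ¬v4 is true.
  12. (v3 ∨ ¬v1 ∨ v2) — ¬v1 is true.
  13. (v3 ∨ v1 ∨ ¬v4) — ¬v4 is true.
  14. (¬v5 ∨ ¬v3 ∨ v4) — ¬v3 is true.
  15. (¬v2 ∨ ¬v1 ∨ v5) — v5 is true.
  16. (v3 ∨ ¬v2 ∨ v5) — v5 is true.
  17. (¬v5 ∨ ¬v4 ∨ ¬v1) — ¬v4 is true.
  18. (¬v2 ∨ ¬v4 ∨ ¬v3) — ¬v4 is true.
  19. (¬v3 ∨ ¬v5 ∨ ¬v1) — ¬v3 is true.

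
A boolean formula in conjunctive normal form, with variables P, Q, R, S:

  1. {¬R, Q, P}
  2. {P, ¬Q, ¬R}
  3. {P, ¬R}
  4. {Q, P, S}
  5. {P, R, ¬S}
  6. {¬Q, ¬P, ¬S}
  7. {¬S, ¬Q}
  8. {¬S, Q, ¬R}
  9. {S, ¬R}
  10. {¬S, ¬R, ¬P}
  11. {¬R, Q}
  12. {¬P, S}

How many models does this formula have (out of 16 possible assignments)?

2

The models are:
  P=F Q=T R=F S=F
  P=T Q=F R=F S=T
That's 2 in total.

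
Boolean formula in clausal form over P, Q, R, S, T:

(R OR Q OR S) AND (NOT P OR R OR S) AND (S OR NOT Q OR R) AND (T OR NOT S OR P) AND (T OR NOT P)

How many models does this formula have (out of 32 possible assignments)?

Split on S, then P.
  S=T, P=T: remaining (Q,R,T) ∈ {(F,F,T); (F,T,T); (T,F,T); (T,T,T)} — 4.
  S=T, P=F: remaining (Q,R,T) ∈ {(F,F,T); (F,T,T); (T,F,T); (T,T,T)} — 4.
  S=F, P=T: remaining (Q,R,T) ∈ {(F,T,T); (T,T,T)} — 2.
  S=F, P=F: remaining (Q,R,T) ∈ {(F,T,F); (F,T,T); (T,T,F); (T,T,T)} — 4.
Total: 4 + 4 + 2 + 4 = 14.

14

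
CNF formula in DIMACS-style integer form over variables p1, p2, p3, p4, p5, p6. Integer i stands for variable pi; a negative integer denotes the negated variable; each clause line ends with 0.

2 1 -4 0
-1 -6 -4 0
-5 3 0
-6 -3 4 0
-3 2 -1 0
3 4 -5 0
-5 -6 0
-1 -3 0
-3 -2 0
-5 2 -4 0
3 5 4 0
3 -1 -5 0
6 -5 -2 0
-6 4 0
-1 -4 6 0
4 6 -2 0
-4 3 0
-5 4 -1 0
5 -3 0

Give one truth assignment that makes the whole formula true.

p1=False, p2=False, p3=True, p4=False, p5=True, p6=False

Set p1 = False and propagate.
Try p2 = False.
  then p4 is forced to False.
  then p6 is forced to False.
Try p3 = True.
  then p5 is forced to True.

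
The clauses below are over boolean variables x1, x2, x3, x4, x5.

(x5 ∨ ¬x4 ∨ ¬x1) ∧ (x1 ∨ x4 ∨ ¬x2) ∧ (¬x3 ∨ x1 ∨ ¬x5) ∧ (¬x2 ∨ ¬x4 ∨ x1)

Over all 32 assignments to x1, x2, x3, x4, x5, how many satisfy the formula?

Split on x1, then x4.
  x1=1, x4=1: remaining (x2,x3,x5) ∈ {(0,0,1); (0,1,1); (1,0,1); (1,1,1)} — 4.
  x1=1, x4=0: x2, x3, x5 free → 2^3 = 8.
  x1=0, x4=1: remaining (x2,x3,x5) ∈ {(0,0,0); (0,0,1); (0,1,0)} — 3.
  x1=0, x4=0: remaining (x2,x3,x5) ∈ {(0,0,0); (0,0,1); (0,1,0)} — 3.
Total: 4 + 8 + 3 + 3 = 18.

18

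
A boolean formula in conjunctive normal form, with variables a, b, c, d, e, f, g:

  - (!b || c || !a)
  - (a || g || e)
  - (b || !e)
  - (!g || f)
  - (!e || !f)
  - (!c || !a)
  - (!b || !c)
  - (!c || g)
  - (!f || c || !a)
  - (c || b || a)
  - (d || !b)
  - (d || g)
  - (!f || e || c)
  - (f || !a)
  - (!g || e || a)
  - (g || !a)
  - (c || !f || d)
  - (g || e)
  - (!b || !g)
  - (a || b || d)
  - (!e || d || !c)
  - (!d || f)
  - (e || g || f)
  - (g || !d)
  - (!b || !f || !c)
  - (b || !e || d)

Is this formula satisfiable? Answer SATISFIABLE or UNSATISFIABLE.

UNSATISFIABLE

c = True:
  propagation gives a=False, b=False, e=False, g=True; an empty clause results — contradiction.
c = False:
  g = True:
    propagation gives f=True, e=False; an empty clause results — contradiction.
  g = False:
    propagation gives d=True; an empty clause results — contradiction.
Every branch closes, so no satisfying assignment exists.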